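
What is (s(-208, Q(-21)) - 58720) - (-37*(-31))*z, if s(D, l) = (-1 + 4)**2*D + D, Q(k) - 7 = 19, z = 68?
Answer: -138796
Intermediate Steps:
Q(k) = 26 (Q(k) = 7 + 19 = 26)
s(D, l) = 10*D (s(D, l) = 3**2*D + D = 9*D + D = 10*D)
(s(-208, Q(-21)) - 58720) - (-37*(-31))*z = (10*(-208) - 58720) - (-37*(-31))*68 = (-2080 - 58720) - 1147*68 = -60800 - 1*77996 = -60800 - 77996 = -138796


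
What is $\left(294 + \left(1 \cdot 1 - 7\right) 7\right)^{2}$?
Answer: $63504$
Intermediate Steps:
$\left(294 + \left(1 \cdot 1 - 7\right) 7\right)^{2} = \left(294 + \left(1 - 7\right) 7\right)^{2} = \left(294 - 42\right)^{2} = 252^{2} = 63504$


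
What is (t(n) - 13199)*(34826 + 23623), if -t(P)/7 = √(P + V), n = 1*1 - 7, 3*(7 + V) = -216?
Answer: -771468351 - 409143*I*√85 ≈ -7.7147e+8 - 3.7721e+6*I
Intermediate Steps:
V = -79 (V = -7 + (⅓)*(-216) = -7 - 72 = -79)
n = -6 (n = 1 - 7 = -6)
t(P) = -7*√(-79 + P) (t(P) = -7*√(P - 79) = -7*√(-79 + P))
(t(n) - 13199)*(34826 + 23623) = (-7*√(-79 - 6) - 13199)*(34826 + 23623) = (-7*I*√85 - 13199)*58449 = (-13199 - 7*I*√85)*58449 = -771468351 - 409143*I*√85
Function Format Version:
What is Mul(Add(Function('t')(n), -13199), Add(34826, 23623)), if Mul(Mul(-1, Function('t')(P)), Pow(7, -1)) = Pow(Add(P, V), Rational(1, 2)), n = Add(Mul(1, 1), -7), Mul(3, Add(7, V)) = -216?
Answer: Add(-771468351, Mul(-409143, I, Pow(85, Rational(1, 2)))) ≈ Add(-7.7147e+8, Mul(-3.7721e+6, I))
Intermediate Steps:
V = -79 (V = Add(-7, Mul(Rational(1, 3), -216)) = Add(-7, -72) = -79)
n = -6 (n = Add(1, -7) = -6)
Function('t')(P) = Mul(-7, Pow(Add(-79, P), Rational(1, 2))) (Function('t')(P) = Mul(-7, Pow(Add(P, -79), Rational(1, 2))) = Mul(-7, Pow(Add(-79, P), Rational(1, 2))))
Mul(Add(Function('t')(n), -13199), Add(34826, 23623)) = Mul(Add(Mul(-7, Pow(Add(-79, -6), Rational(1, 2))), -13199), Add(34826, 23623)) = Mul(Add(Mul(-7, Pow(-85, Rational(1, 2))), -13199), 58449) = Mul(Add(Mul(-7, Mul(I, Pow(85, Rational(1, 2)))), -13199), 58449) = Mul(Add(Mul(-7, I, Pow(85, Rational(1, 2))), -13199), 58449) = Mul(Add(-13199, Mul(-7, I, Pow(85, Rational(1, 2)))), 58449) = Add(-771468351, Mul(-409143, I, Pow(85, Rational(1, 2))))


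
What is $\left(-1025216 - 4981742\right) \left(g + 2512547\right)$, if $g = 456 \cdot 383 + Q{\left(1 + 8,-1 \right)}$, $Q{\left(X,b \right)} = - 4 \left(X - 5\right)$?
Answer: $-16141771391482$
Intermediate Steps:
$Q{\left(X,b \right)} = 20 - 4 X$ ($Q{\left(X,b \right)} = - 4 \left(-5 + X\right) = 20 - 4 X$)
$g = 174632$ ($g = 456 \cdot 383 + \left(20 - 4 \left(1 + 8\right)\right) = 174648 + \left(20 - 36\right) = 174648 - 16 = 174632$)
$\left(-1025216 - 4981742\right) \left(g + 2512547\right) = \left(-1025216 - 4981742\right) \left(174632 + 2512547\right) = \left(-6006958\right) 2687179 = -16141771391482$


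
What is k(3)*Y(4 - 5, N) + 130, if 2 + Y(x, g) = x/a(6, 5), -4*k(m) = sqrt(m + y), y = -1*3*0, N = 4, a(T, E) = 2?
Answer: 130 + 5*sqrt(3)/8 ≈ 131.08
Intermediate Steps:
y = 0 (y = -3*0 = 0)
k(m) = -sqrt(m)/4 (k(m) = -sqrt(m + 0)/4 = -sqrt(m)/4)
Y(x, g) = -2 + x/2
k(3)*Y(4 - 5, N) + 130 = (-sqrt(3)/4)*(-2 + (4 - 5)/2) + 130 = (-sqrt(3)/4)*(-2 + (1/2)*(-1)) + 130 = (-sqrt(3)/4)*(-2 - 1/2) + 130 = -sqrt(3)/4*(-5/2) + 130 = 5*sqrt(3)/8 + 130 = 130 + 5*sqrt(3)/8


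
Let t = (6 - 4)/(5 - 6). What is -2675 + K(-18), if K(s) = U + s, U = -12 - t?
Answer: -2703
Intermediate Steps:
t = -2 (t = 2/(-1) = 2*(-1) = -2)
U = -10 (U = -12 - 1*(-2) = -12 + 2 = -10)
K(s) = -10 + s
-2675 + K(-18) = -2675 + (-10 - 18) = -2675 - 28 = -2703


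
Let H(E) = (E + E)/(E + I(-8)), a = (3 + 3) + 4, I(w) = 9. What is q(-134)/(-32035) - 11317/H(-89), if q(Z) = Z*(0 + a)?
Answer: -2900296908/570223 ≈ -5086.3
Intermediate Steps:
a = 10 (a = 6 + 4 = 10)
q(Z) = 10*Z (q(Z) = Z*(0 + 10) = Z*10 = 10*Z)
H(E) = 2*E/(9 + E) (H(E) = (E + E)/(E + 9) = (2*E)/(9 + E) = 2*E/(9 + E))
q(-134)/(-32035) - 11317/H(-89) = (10*(-134))/(-32035) - 11317/(2*(-89)/(9 - 89)) = -1340*(-1/32035) - 11317/(2*(-89)/(-80)) = 268/6407 - 11317/(2*(-89)*(-1/80)) = 268/6407 - 11317/89/40 = 268/6407 - 11317*40/89 = 268/6407 - 452680/89 = -2900296908/570223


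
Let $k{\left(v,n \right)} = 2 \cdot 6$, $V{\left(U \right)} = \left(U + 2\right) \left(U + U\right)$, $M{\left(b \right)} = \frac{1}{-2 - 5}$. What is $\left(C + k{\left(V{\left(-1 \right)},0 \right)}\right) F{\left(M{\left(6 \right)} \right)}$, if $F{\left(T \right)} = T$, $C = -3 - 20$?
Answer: $\frac{11}{7} \approx 1.5714$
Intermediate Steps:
$C = -23$
$M{\left(b \right)} = - \frac{1}{7}$ ($M{\left(b \right)} = \frac{1}{-7} = - \frac{1}{7}$)
$V{\left(U \right)} = 2 U \left(2 + U\right)$ ($V{\left(U \right)} = \left(2 + U\right) 2 U = 2 U \left(2 + U\right)$)
$k{\left(v,n \right)} = 12$
$\left(C + k{\left(V{\left(-1 \right)},0 \right)}\right) F{\left(M{\left(6 \right)} \right)} = \left(-23 + 12\right) \left(- \frac{1}{7}\right) = \left(-11\right) \left(- \frac{1}{7}\right) = \frac{11}{7}$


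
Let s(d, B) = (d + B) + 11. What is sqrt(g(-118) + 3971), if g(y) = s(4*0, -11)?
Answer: 19*sqrt(11) ≈ 63.016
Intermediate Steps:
s(d, B) = 11 + B + d (s(d, B) = (B + d) + 11 = 11 + B + d)
g(y) = 0 (g(y) = 11 - 11 + 4*0 = 11 - 11 + 0 = 0)
sqrt(g(-118) + 3971) = sqrt(0 + 3971) = sqrt(3971) = 19*sqrt(11)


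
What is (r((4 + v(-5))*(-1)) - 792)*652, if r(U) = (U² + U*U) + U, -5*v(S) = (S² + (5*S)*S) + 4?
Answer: 10941864/25 ≈ 4.3767e+5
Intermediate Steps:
v(S) = -⅘ - 6*S²/5 (v(S) = -((S² + (5*S)*S) + 4)/5 = -((S² + 5*S²) + 4)/5 = -(6*S² + 4)/5 = -(4 + 6*S²)/5 = -⅘ - 6*S²/5)
r(U) = U + 2*U² (r(U) = (U² + U²) + U = 2*U² + U = U + 2*U²)
(r((4 + v(-5))*(-1)) - 792)*652 = (((4 + (-⅘ - 6/5*(-5)²))*(-1))*(1 + 2*((4 + (-⅘ - 6/5*(-5)²))*(-1))) - 792)*652 = (((4 + (-⅘ - 6/5*25))*(-1))*(1 + 2*((4 + (-⅘ - 6/5*25))*(-1))) - 792)*652 = (((4 + (-⅘ - 30))*(-1))*(1 + 2*((4 + (-⅘ - 30))*(-1))) - 792)*652 = (((4 - 154/5)*(-1))*(1 + 2*((4 - 154/5)*(-1))) - 792)*652 = ((-134/5*(-1))*(1 + 2*(-134/5*(-1))) - 792)*652 = (134*(1 + 2*(134/5))/5 - 792)*652 = (134*(1 + 268/5)/5 - 792)*652 = ((134/5)*(273/5) - 792)*652 = (36582/25 - 792)*652 = (16782/25)*652 = 10941864/25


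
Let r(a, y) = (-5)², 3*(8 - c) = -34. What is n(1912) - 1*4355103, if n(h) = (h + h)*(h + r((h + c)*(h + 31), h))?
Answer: 3051985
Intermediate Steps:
c = 58/3 (c = 8 - ⅓*(-34) = 8 + 34/3 = 58/3 ≈ 19.333)
r(a, y) = 25
n(h) = 2*h*(25 + h) (n(h) = (h + h)*(h + 25) = (2*h)*(25 + h) = 2*h*(25 + h))
n(1912) - 1*4355103 = 2*1912*(25 + 1912) - 1*4355103 = 2*1912*1937 - 4355103 = 7407088 - 4355103 = 3051985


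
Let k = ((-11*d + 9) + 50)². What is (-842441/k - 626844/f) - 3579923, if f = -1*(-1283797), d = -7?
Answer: -85006756080878077/23745109312 ≈ -3.5800e+6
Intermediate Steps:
k = 18496 (k = ((-11*(-7) + 9) + 50)² = ((77 + 9) + 50)² = (86 + 50)² = 136² = 18496)
f = 1283797
(-842441/k - 626844/f) - 3579923 = (-842441/18496 - 626844/1283797) - 3579923 = -1093117335101/23745109312 - 3579923 = -85006756080878077/23745109312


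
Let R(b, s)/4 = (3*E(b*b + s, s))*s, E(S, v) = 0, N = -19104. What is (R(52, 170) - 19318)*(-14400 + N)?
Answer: 647230272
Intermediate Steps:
R(b, s) = 0 (R(b, s) = 4*((3*0)*s) = 4*(0*s) = 4*0 = 0)
(R(52, 170) - 19318)*(-14400 + N) = (0 - 19318)*(-14400 - 19104) = -19318*(-33504) = 647230272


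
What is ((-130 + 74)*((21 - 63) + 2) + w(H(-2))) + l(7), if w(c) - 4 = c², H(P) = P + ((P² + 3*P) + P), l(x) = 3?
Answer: 2283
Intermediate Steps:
H(P) = P² + 5*P (H(P) = P + (P² + 4*P) = P² + 5*P)
w(c) = 4 + c²
((-130 + 74)*((21 - 63) + 2) + w(H(-2))) + l(7) = ((-130 + 74)*((21 - 63) + 2) + (4 + (-2*(5 - 2))²)) + 3 = (-56*(-42 + 2) + (4 + (-2*3)²)) + 3 = (-56*(-40) + (4 + (-6)²)) + 3 = (2240 + (4 + 36)) + 3 = (2240 + 40) + 3 = 2280 + 3 = 2283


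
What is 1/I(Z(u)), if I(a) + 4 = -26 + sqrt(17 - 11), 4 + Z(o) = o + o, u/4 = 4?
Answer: -5/149 - sqrt(6)/894 ≈ -0.036297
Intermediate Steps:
u = 16 (u = 4*4 = 16)
Z(o) = -4 + 2*o (Z(o) = -4 + (o + o) = -4 + 2*o)
I(a) = -30 + sqrt(6) (I(a) = -4 + (-26 + sqrt(17 - 11)) = -4 + (-26 + sqrt(6)) = -30 + sqrt(6))
1/I(Z(u)) = 1/(-30 + sqrt(6))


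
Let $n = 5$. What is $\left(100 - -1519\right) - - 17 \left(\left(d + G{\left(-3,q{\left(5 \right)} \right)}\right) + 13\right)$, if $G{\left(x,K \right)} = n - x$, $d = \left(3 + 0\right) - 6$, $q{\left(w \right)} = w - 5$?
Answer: $1925$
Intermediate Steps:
$q{\left(w \right)} = -5 + w$
$d = -3$ ($d = 3 - 6 = -3$)
$G{\left(x,K \right)} = 5 - x$
$\left(100 - -1519\right) - - 17 \left(\left(d + G{\left(-3,q{\left(5 \right)} \right)}\right) + 13\right) = \left(100 - -1519\right) - - 17 \left(\left(-3 + \left(5 - -3\right)\right) + 13\right) = \left(100 + 1519\right) - - 17 \left(\left(-3 + \left(5 + 3\right)\right) + 13\right) = 1619 - - 17 \left(\left(-3 + 8\right) + 13\right) = 1619 - - 17 \left(5 + 13\right) = 1619 - \left(-17\right) 18 = 1619 - -306 = 1619 + 306 = 1925$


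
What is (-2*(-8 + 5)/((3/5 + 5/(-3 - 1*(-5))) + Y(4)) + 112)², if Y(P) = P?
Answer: 64192144/5041 ≈ 12734.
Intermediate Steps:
(-2*(-8 + 5)/((3/5 + 5/(-3 - 1*(-5))) + Y(4)) + 112)² = (-2*(-8 + 5)/((3/5 + 5/(-3 - 1*(-5))) + 4) + 112)² = (-(-6)/((3*(⅕) + 5/(-3 + 5)) + 4) + 112)² = (-(-6)/((⅗ + 5/2) + 4) + 112)² = (-(-6)/(31/10 + 4) + 112)² = (-(-6)/71/10 + 112)² = (-(-6)*10/71 + 112)² = (-2*(-30/71) + 112)² = (60/71 + 112)² = (8012/71)² = 64192144/5041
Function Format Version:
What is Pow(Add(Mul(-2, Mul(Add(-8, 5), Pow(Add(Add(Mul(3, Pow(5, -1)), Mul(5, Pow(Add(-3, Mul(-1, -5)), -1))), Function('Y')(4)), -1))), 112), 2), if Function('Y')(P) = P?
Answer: Rational(64192144, 5041) ≈ 12734.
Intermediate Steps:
Pow(Add(Mul(-2, Mul(Add(-8, 5), Pow(Add(Add(Mul(3, Pow(5, -1)), Mul(5, Pow(Add(-3, Mul(-1, -5)), -1))), Function('Y')(4)), -1))), 112), 2) = Pow(Add(Mul(-2, Mul(Add(-8, 5), Pow(Add(Add(Mul(3, Pow(5, -1)), Mul(5, Pow(Add(-3, Mul(-1, -5)), -1))), 4), -1))), 112), 2) = Pow(Add(Mul(-2, Mul(-3, Pow(Add(Add(Mul(3, Rational(1, 5)), Mul(5, Pow(Add(-3, 5), -1))), 4), -1))), 112), 2) = Pow(Add(Mul(-2, Mul(-3, Pow(Add(Add(Rational(3, 5), Mul(5, Pow(2, -1))), 4), -1))), 112), 2) = Pow(Add(Mul(-2, Mul(-3, Pow(Add(Add(Rational(3, 5), Mul(5, Rational(1, 2))), 4), -1))), 112), 2) = Pow(Add(Mul(-2, Mul(-3, Pow(Add(Add(Rational(3, 5), Rational(5, 2)), 4), -1))), 112), 2) = Pow(Add(Mul(-2, Mul(-3, Pow(Add(Rational(31, 10), 4), -1))), 112), 2) = Pow(Add(Mul(-2, Mul(-3, Pow(Rational(71, 10), -1))), 112), 2) = Pow(Add(Mul(-2, Mul(-3, Rational(10, 71))), 112), 2) = Pow(Add(Mul(-2, Rational(-30, 71)), 112), 2) = Pow(Add(Rational(60, 71), 112), 2) = Pow(Rational(8012, 71), 2) = Rational(64192144, 5041)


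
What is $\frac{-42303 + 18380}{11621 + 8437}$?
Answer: $- \frac{23923}{20058} \approx -1.1927$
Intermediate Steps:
$\frac{-42303 + 18380}{11621 + 8437} = - \frac{23923}{20058}$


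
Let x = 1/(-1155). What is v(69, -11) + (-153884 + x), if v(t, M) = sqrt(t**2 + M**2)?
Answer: -177736021/1155 + sqrt(4882) ≈ -1.5381e+5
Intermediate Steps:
v(t, M) = sqrt(M**2 + t**2)
x = -1/1155 ≈ -0.00086580
v(69, -11) + (-153884 + x) = sqrt((-11)**2 + 69**2) + (-153884 - 1/1155) = sqrt(121 + 4761) - 177736021/1155 = sqrt(4882) - 177736021/1155 = -177736021/1155 + sqrt(4882)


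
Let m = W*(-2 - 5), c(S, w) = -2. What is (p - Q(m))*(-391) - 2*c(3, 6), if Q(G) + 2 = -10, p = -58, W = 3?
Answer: 17990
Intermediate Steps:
m = -21 (m = 3*(-2 - 5) = 3*(-7) = -21)
Q(G) = -12 (Q(G) = -2 - 10 = -12)
(p - Q(m))*(-391) - 2*c(3, 6) = (-58 - 1*(-12))*(-391) - 2*(-2) = (-58 + 12)*(-391) + 4 = -46*(-391) + 4 = 17986 + 4 = 17990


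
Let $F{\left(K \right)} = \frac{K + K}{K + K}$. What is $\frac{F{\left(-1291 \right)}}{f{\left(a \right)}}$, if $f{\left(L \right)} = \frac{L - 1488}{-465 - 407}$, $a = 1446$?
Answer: $\frac{436}{21} \approx 20.762$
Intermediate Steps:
$f{\left(L \right)} = \frac{186}{109} - \frac{L}{872}$ ($f{\left(L \right)} = \frac{-1488 + L}{-872} = \left(-1488 + L\right) \left(- \frac{1}{872}\right) = \frac{186}{109} - \frac{L}{872}$)
$F{\left(K \right)} = 1$ ($F{\left(K \right)} = \frac{2 K}{2 K} = 2 K \frac{1}{2 K} = 1$)
$\frac{F{\left(-1291 \right)}}{f{\left(a \right)}} = 1 \frac{1}{\frac{186}{109} - \frac{723}{436}} = 1 \frac{1}{\frac{21}{436}} = 1 \cdot \frac{436}{21} = \frac{436}{21}$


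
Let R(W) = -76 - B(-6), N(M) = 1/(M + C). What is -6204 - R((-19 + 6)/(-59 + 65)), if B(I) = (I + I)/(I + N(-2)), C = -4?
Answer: -226664/37 ≈ -6126.1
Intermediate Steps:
N(M) = 1/(-4 + M) (N(M) = 1/(M - 4) = 1/(-4 + M))
B(I) = 2*I/(-⅙ + I) (B(I) = (I + I)/(I + 1/(-4 - 2)) = (2*I)/(I + 1/(-6)) = (2*I)/(I - ⅙) = (2*I)/(-⅙ + I) = 2*I/(-⅙ + I))
R(W) = -2884/37 (R(W) = -76 - 12*(-6)/(-1 + 6*(-6)) = -76 - 12*(-6)/(-1 - 36) = -76 - 12*(-6)/(-37) = -76 - 12*(-6)*(-1)/37 = -76 - 1*72/37 = -76 - 72/37 = -2884/37)
-6204 - R((-19 + 6)/(-59 + 65)) = -6204 - 1*(-2884/37) = -6204 + 2884/37 = -226664/37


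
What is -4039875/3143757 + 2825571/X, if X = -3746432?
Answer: -8006008528749/3925957275008 ≈ -2.0392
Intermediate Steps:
-4039875/3143757 + 2825571/X = -4039875/3143757 + 2825571/(-3746432) = -4039875*1/3143757 + 2825571*(-1/3746432) = -1346625/1047919 - 2825571/3746432 = -8006008528749/3925957275008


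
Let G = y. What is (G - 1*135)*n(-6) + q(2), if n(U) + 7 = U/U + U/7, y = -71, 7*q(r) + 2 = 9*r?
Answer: 9904/7 ≈ 1414.9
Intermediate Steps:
q(r) = -2/7 + 9*r/7 (q(r) = -2/7 + (9*r)/7 = -2/7 + 9*r/7)
G = -71
n(U) = -6 + U/7 (n(U) = -7 + (U/U + U/7) = -7 + (1 + U*(⅐)) = -7 + (1 + U/7) = -6 + U/7)
(G - 1*135)*n(-6) + q(2) = (-71 - 1*135)*(-6 + (⅐)*(-6)) + (-2/7 + (9/7)*2) = (-71 - 135)*(-6 - 6/7) + (-2/7 + 18/7) = -206*(-48/7) + 16/7 = 9888/7 + 16/7 = 9904/7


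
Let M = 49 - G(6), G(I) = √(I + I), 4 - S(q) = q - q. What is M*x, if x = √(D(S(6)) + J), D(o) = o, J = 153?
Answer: √157*(49 - 2*√3) ≈ 570.56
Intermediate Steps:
S(q) = 4 (S(q) = 4 - (q - q) = 4 - 1*0 = 4 + 0 = 4)
G(I) = √2*√I (G(I) = √(2*I) = √2*√I)
x = √157 (x = √(4 + 153) = √157 ≈ 12.530)
M = 49 - 2*√3 (M = 49 - √2*√6 = 49 - 2*√3 ≈ 45.536)
M*x = (49 - 2*√3)*√157 = √157*(49 - 2*√3)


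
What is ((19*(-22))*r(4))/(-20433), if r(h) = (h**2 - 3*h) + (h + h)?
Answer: 1672/6811 ≈ 0.24549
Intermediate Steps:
r(h) = h**2 - h (r(h) = (h**2 - 3*h) + 2*h = h**2 - h)
((19*(-22))*r(4))/(-20433) = ((19*(-22))*(4*(-1 + 4)))/(-20433) = -1672*3*(-1/20433) = -418*12*(-1/20433) = -5016*(-1/20433) = 1672/6811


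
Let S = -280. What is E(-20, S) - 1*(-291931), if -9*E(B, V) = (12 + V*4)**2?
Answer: 1399715/9 ≈ 1.5552e+5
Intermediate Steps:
E(B, V) = -(12 + 4*V)**2/9 (E(B, V) = -(12 + V*4)**2/9 = -(12 + 4*V)**2/9)
E(-20, S) - 1*(-291931) = -16*(3 - 280)**2/9 - 1*(-291931) = -16/9*(-277)**2 + 291931 = -16/9*76729 + 291931 = -1227664/9 + 291931 = 1399715/9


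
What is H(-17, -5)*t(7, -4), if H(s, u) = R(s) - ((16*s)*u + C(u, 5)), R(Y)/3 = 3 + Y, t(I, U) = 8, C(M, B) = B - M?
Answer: -11296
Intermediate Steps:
R(Y) = 9 + 3*Y (R(Y) = 3*(3 + Y) = 9 + 3*Y)
H(s, u) = 4 + u + 3*s - 16*s*u (H(s, u) = (9 + 3*s) - ((16*s)*u + (5 - u)) = (9 + 3*s) - (16*s*u + (5 - u)) = (9 + 3*s) - (5 - u + 16*s*u) = (9 + 3*s) + (-5 + u - 16*s*u) = 4 + u + 3*s - 16*s*u)
H(-17, -5)*t(7, -4) = (4 - 5 + 3*(-17) - 16*(-17)*(-5))*8 = (4 - 5 - 51 - 1360)*8 = -1412*8 = -11296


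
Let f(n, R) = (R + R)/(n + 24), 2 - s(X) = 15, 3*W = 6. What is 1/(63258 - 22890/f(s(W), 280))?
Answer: 8/502467 ≈ 1.5921e-5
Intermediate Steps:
W = 2 (W = (⅓)*6 = 2)
s(X) = -13 (s(X) = 2 - 1*15 = 2 - 15 = -13)
f(n, R) = 2*R/(24 + n) (f(n, R) = (2*R)/(24 + n) = 2*R/(24 + n))
1/(63258 - 22890/f(s(W), 280)) = 1/(63258 - 22890/(2*280/(24 - 13))) = 1/(63258 - 22890/(2*280/11)) = 1/(63258 - 22890/(2*280*(1/11))) = 1/(63258 - 22890/560/11) = 1/(63258 - 22890*11/560) = 1/(63258 - 3597/8) = 1/(502467/8) = 8/502467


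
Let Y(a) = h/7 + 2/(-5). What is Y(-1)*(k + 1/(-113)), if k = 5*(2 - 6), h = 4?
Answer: -1938/565 ≈ -3.4301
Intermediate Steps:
k = -20 (k = 5*(-4) = -20)
Y(a) = 6/35 (Y(a) = 4/7 + 2/(-5) = 4*(1/7) + 2*(-1/5) = 4/7 - 2/5 = 6/35)
Y(-1)*(k + 1/(-113)) = 6*(-20 + 1/(-113))/35 = 6*(-20 - 1/113)/35 = (6/35)*(-2261/113) = -1938/565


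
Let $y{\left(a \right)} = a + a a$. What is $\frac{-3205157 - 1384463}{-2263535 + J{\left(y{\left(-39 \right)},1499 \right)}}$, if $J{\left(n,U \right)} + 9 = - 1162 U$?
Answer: $\frac{2294810}{2002691} \approx 1.1459$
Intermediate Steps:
$y{\left(a \right)} = a + a^{2}$
$J{\left(n,U \right)} = -9 - 1162 U$
$\frac{-3205157 - 1384463}{-2263535 + J{\left(y{\left(-39 \right)},1499 \right)}} = \frac{-3205157 - 1384463}{-2263535 - 1741847} = - \frac{4589620}{-2263535 - 1741847} = - \frac{4589620}{-4005382} = \left(-4589620\right) \left(- \frac{1}{4005382}\right) = \frac{2294810}{2002691}$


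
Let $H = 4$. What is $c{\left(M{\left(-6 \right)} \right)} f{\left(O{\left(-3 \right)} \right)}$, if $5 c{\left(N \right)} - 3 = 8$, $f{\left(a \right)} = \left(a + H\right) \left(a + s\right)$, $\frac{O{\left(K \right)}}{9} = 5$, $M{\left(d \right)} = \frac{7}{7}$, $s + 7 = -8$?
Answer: $3234$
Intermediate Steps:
$s = -15$ ($s = -7 - 8 = -15$)
$M{\left(d \right)} = 1$ ($M{\left(d \right)} = 7 \cdot \frac{1}{7} = 1$)
$O{\left(K \right)} = 45$ ($O{\left(K \right)} = 9 \cdot 5 = 45$)
$f{\left(a \right)} = \left(-15 + a\right) \left(4 + a\right)$ ($f{\left(a \right)} = \left(a + 4\right) \left(a - 15\right) = \left(4 + a\right) \left(-15 + a\right) = \left(-15 + a\right) \left(4 + a\right)$)
$c{\left(N \right)} = \frac{11}{5}$ ($c{\left(N \right)} = \frac{3}{5} + \frac{1}{5} \cdot 8 = \frac{3}{5} + \frac{8}{5} = \frac{11}{5}$)
$c{\left(M{\left(-6 \right)} \right)} f{\left(O{\left(-3 \right)} \right)} = \frac{11 \left(-60 + 45^{2} - 495\right)}{5} = \frac{11 \left(-60 + 2025 - 495\right)}{5} = \frac{11}{5} \cdot 1470 = 3234$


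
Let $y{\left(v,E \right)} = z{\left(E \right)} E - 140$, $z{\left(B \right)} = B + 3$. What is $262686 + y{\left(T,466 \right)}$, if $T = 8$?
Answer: $481100$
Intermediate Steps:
$z{\left(B \right)} = 3 + B$
$y{\left(v,E \right)} = -140 + E \left(3 + E\right)$ ($y{\left(v,E \right)} = \left(3 + E\right) E - 140 = E \left(3 + E\right) - 140 = -140 + E \left(3 + E\right)$)
$262686 + y{\left(T,466 \right)} = 262686 - \left(140 - 466 \left(3 + 466\right)\right) = 262686 + \left(-140 + 466 \cdot 469\right) = 262686 + \left(-140 + 218554\right) = 262686 + 218414 = 481100$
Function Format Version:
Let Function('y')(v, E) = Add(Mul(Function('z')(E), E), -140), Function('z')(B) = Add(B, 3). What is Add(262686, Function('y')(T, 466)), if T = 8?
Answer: 481100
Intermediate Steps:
Function('z')(B) = Add(3, B)
Function('y')(v, E) = Add(-140, Mul(E, Add(3, E))) (Function('y')(v, E) = Add(Mul(Add(3, E), E), -140) = Add(Mul(E, Add(3, E)), -140) = Add(-140, Mul(E, Add(3, E))))
Add(262686, Function('y')(T, 466)) = Add(262686, Add(-140, Mul(466, Add(3, 466)))) = Add(262686, Add(-140, Mul(466, 469))) = Add(262686, Add(-140, 218554)) = Add(262686, 218414) = 481100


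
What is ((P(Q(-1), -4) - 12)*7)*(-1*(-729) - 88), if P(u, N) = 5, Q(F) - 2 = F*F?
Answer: -31409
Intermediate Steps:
Q(F) = 2 + F² (Q(F) = 2 + F*F = 2 + F²)
((P(Q(-1), -4) - 12)*7)*(-1*(-729) - 88) = ((5 - 12)*7)*(-1*(-729) - 88) = (-7*7)*(729 - 88) = -49*641 = -31409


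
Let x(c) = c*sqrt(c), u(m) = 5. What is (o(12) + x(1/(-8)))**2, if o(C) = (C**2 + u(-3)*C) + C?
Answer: (6912 - I*sqrt(2))**2/1024 ≈ 46656.0 - 19.092*I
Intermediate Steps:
o(C) = C**2 + 6*C (o(C) = (C**2 + 5*C) + C = C**2 + 6*C)
x(c) = c**(3/2)
(o(12) + x(1/(-8)))**2 = (12*(6 + 12) + (1/(-8))**(3/2))**2 = (12*18 + (-1/8)**(3/2))**2 = (216 - I*sqrt(2)/32)**2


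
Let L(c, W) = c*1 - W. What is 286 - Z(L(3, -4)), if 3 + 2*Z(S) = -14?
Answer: 589/2 ≈ 294.50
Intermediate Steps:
L(c, W) = c - W
Z(S) = -17/2 (Z(S) = -3/2 + (½)*(-14) = -3/2 - 7 = -17/2)
286 - Z(L(3, -4)) = 286 - 1*(-17/2) = 286 + 17/2 = 589/2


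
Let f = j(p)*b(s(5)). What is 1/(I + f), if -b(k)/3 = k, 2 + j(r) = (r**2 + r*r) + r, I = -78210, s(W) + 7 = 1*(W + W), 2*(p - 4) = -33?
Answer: -1/80892 ≈ -1.2362e-5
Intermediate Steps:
p = -25/2 (p = 4 + (1/2)*(-33) = 4 - 33/2 = -25/2 ≈ -12.500)
s(W) = -7 + 2*W (s(W) = -7 + 1*(W + W) = -7 + 1*(2*W) = -7 + 2*W)
j(r) = -2 + r + 2*r**2 (j(r) = -2 + ((r**2 + r*r) + r) = -2 + ((r**2 + r**2) + r) = -2 + (2*r**2 + r) = -2 + (r + 2*r**2) = -2 + r + 2*r**2)
b(k) = -3*k
f = -2682 (f = (-2 - 25/2 + 2*(-25/2)**2)*(-3*(-7 + 2*5)) = (-2 - 25/2 + 2*(625/4))*(-3*(-7 + 10)) = (-2 - 25/2 + 625/2)*(-3*3) = 298*(-9) = -2682)
1/(I + f) = 1/(-78210 - 2682) = 1/(-80892) = -1/80892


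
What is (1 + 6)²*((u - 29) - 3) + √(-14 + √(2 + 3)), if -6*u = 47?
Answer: -11711/6 + I*√(14 - √5) ≈ -1951.8 + 3.4299*I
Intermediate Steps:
u = -47/6 (u = -⅙*47 = -47/6 ≈ -7.8333)
(1 + 6)²*((u - 29) - 3) + √(-14 + √(2 + 3)) = (1 + 6)²*((-47/6 - 29) - 3) + √(-14 + √(2 + 3)) = 7²*(-221/6 - 3) + √(-14 + √5) = 49*(-239/6) + √(-14 + √5) = -11711/6 + √(-14 + √5)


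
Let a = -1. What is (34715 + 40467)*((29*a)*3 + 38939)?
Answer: 2920971064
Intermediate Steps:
(34715 + 40467)*((29*a)*3 + 38939) = (34715 + 40467)*((29*(-1))*3 + 38939) = 75182*(-29*3 + 38939) = 75182*(-87 + 38939) = 75182*38852 = 2920971064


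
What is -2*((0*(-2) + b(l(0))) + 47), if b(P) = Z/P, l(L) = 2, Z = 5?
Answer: -99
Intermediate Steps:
b(P) = 5/P
-2*((0*(-2) + b(l(0))) + 47) = -2*((0*(-2) + 5/2) + 47) = -2*((0 + 5*(1/2)) + 47) = -2*((0 + 5/2) + 47) = -2*(5/2 + 47) = -2*99/2 = -99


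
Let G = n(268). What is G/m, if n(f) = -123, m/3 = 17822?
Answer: -41/17822 ≈ -0.0023005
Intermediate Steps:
m = 53466 (m = 3*17822 = 53466)
G = -123
G/m = -123/53466 = -123*1/53466 = -41/17822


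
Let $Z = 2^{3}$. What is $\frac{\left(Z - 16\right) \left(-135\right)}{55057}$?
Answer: $\frac{1080}{55057} \approx 0.019616$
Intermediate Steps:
$Z = 8$
$\frac{\left(Z - 16\right) \left(-135\right)}{55057} = \frac{\left(8 - 16\right) \left(-135\right)}{55057} = \left(-8\right) \left(-135\right) \frac{1}{55057} = 1080 \cdot \frac{1}{55057} = \frac{1080}{55057}$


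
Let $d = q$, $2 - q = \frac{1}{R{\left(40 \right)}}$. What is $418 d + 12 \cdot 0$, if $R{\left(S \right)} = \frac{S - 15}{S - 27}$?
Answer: $\frac{15466}{25} \approx 618.64$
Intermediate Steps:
$R{\left(S \right)} = \frac{-15 + S}{-27 + S}$
$q = \frac{37}{25}$ ($q = 2 - \frac{1}{\frac{1}{-27 + 40} \left(-15 + 40\right)} = 2 - \frac{1}{\frac{1}{13} \cdot 25} = 2 - \frac{1}{\frac{25}{13}} = 2 - \frac{13}{25} = \frac{37}{25} \approx 1.48$)
$d = \frac{37}{25} \approx 1.48$
$418 d + 12 \cdot 0 = 418 \cdot \frac{37}{25} + 12 \cdot 0 = \frac{15466}{25} + 0 = \frac{15466}{25}$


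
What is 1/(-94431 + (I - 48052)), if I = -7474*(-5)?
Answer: -1/105113 ≈ -9.5136e-6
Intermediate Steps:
I = 37370
1/(-94431 + (I - 48052)) = 1/(-94431 + (37370 - 48052)) = 1/(-94431 - 10682) = 1/(-105113) = -1/105113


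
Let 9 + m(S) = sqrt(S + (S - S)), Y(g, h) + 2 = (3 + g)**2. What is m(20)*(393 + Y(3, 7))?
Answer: -3843 + 854*sqrt(5) ≈ -1933.4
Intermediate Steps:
Y(g, h) = -2 + (3 + g)**2
m(S) = -9 + sqrt(S) (m(S) = -9 + sqrt(S + (S - S)) = -9 + sqrt(S + 0) = -9 + sqrt(S))
m(20)*(393 + Y(3, 7)) = (-9 + sqrt(20))*(393 + (-2 + (3 + 3)**2)) = (-9 + 2*sqrt(5))*(393 + (-2 + 6**2)) = (-9 + 2*sqrt(5))*(393 + (-2 + 36)) = (-9 + 2*sqrt(5))*(393 + 34) = (-9 + 2*sqrt(5))*427 = -3843 + 854*sqrt(5)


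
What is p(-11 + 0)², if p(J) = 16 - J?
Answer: 729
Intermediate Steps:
p(-11 + 0)² = (16 - (-11 + 0))² = (16 - 1*(-11))² = (16 + 11)² = 27² = 729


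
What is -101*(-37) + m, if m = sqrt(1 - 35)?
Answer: 3737 + I*sqrt(34) ≈ 3737.0 + 5.831*I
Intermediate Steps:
m = I*sqrt(34) (m = sqrt(-34) = I*sqrt(34) ≈ 5.8309*I)
-101*(-37) + m = -101*(-37) + I*sqrt(34) = 3737 + I*sqrt(34)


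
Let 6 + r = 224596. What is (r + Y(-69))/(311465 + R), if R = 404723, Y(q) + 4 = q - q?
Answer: 112293/358094 ≈ 0.31359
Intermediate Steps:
r = 224590 (r = -6 + 224596 = 224590)
Y(q) = -4 (Y(q) = -4 + (q - q) = -4 + 0 = -4)
(r + Y(-69))/(311465 + R) = (224590 - 4)/(311465 + 404723) = 224586/716188 = 224586*(1/716188) = 112293/358094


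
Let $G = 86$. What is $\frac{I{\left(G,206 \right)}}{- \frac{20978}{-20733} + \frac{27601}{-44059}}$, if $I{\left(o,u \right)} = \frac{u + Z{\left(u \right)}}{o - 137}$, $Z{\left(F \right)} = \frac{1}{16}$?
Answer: $- \frac{1003909296453}{95748941968} \approx -10.485$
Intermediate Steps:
$Z{\left(F \right)} = \frac{1}{16}$
$I{\left(o,u \right)} = \frac{\frac{1}{16} + u}{-137 + o}$ ($I{\left(o,u \right)} = \frac{u + \frac{1}{16}}{o - 137} = \frac{\frac{1}{16} + u}{-137 + o}$)
$\frac{I{\left(G,206 \right)}}{- \frac{20978}{-20733} + \frac{27601}{-44059}} = \frac{\frac{1}{-137 + 86} \left(\frac{1}{16} + 206\right)}{- \frac{20978}{-20733} + \frac{27601}{-44059}} = \frac{\frac{1}{-51} \cdot \frac{3297}{16}}{\left(-20978\right) \left(- \frac{1}{20733}\right) + 27601 \left(- \frac{1}{44059}\right)} = \frac{\left(- \frac{1}{51}\right) \frac{3297}{16}}{\frac{20978}{20733} - \frac{27601}{44059}} = - \frac{1099}{272 \cdot \frac{352018169}{913475247}} = \left(- \frac{1099}{272}\right) \frac{913475247}{352018169} = - \frac{1003909296453}{95748941968}$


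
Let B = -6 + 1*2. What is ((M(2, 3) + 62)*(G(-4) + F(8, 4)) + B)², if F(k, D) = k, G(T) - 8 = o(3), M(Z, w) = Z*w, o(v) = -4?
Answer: 659344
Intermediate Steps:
G(T) = 4 (G(T) = 8 - 4 = 4)
B = -4 (B = -6 + 2 = -4)
((M(2, 3) + 62)*(G(-4) + F(8, 4)) + B)² = ((2*3 + 62)*(4 + 8) - 4)² = ((6 + 62)*12 - 4)² = (68*12 - 4)² = (816 - 4)² = 812² = 659344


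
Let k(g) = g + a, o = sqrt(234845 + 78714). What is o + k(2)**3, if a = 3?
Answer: 125 + sqrt(313559) ≈ 684.96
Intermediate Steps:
o = sqrt(313559) ≈ 559.96
k(g) = 3 + g (k(g) = g + 3 = 3 + g)
o + k(2)**3 = sqrt(313559) + (3 + 2)**3 = sqrt(313559) + 5**3 = sqrt(313559) + 125 = 125 + sqrt(313559)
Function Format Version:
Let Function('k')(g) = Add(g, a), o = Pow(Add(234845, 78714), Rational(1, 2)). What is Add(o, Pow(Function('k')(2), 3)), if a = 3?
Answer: Add(125, Pow(313559, Rational(1, 2))) ≈ 684.96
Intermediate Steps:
o = Pow(313559, Rational(1, 2)) ≈ 559.96
Function('k')(g) = Add(3, g) (Function('k')(g) = Add(g, 3) = Add(3, g))
Add(o, Pow(Function('k')(2), 3)) = Add(Pow(313559, Rational(1, 2)), Pow(Add(3, 2), 3)) = Add(Pow(313559, Rational(1, 2)), Pow(5, 3)) = Add(Pow(313559, Rational(1, 2)), 125) = Add(125, Pow(313559, Rational(1, 2)))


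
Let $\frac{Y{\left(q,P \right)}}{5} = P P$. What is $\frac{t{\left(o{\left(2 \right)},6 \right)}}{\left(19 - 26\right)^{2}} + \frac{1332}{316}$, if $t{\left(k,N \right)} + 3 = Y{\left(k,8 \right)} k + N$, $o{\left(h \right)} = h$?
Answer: $\frac{67114}{3871} \approx 17.338$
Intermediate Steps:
$Y{\left(q,P \right)} = 5 P^{2}$ ($Y{\left(q,P \right)} = 5 P P = 5 P^{2}$)
$t{\left(k,N \right)} = -3 + N + 320 k$ ($t{\left(k,N \right)} = -3 + \left(5 \cdot 8^{2} k + N\right) = -3 + \left(5 \cdot 64 k + N\right) = -3 + \left(320 k + N\right) = -3 + \left(N + 320 k\right) = -3 + N + 320 k$)
$\frac{t{\left(o{\left(2 \right)},6 \right)}}{\left(19 - 26\right)^{2}} + \frac{1332}{316} = \frac{-3 + 6 + 320 \cdot 2}{\left(19 - 26\right)^{2}} + \frac{1332}{316} = \frac{-3 + 6 + 640}{\left(-7\right)^{2}} + 1332 \cdot \frac{1}{316} = \frac{643}{49} + \frac{333}{79} = \frac{67114}{3871}$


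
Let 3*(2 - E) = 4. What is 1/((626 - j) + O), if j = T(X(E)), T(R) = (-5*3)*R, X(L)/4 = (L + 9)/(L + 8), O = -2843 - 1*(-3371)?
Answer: 13/15872 ≈ 0.00081905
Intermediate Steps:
E = ⅔ (E = 2 - ⅓*4 = 2 - 4/3 = ⅔ ≈ 0.66667)
O = 528 (O = -2843 + 3371 = 528)
X(L) = 4*(9 + L)/(8 + L) (X(L) = 4*((L + 9)/(L + 8)) = 4*((9 + L)/(8 + L)) = 4*(9 + L)/(8 + L))
T(R) = -15*R
j = -870/13 (j = -60*(9 + ⅔)/(8 + ⅔) = -60*29/(26/3*3) = -60*3*29/(26*3) = -15*58/13 = -870/13 ≈ -66.923)
1/((626 - j) + O) = 1/((626 - 1*(-870/13)) + 528) = 1/((626 + 870/13) + 528) = 1/(9008/13 + 528) = 1/(15872/13) = 13/15872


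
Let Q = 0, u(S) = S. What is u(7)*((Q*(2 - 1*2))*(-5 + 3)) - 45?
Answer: -45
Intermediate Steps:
u(7)*((Q*(2 - 1*2))*(-5 + 3)) - 45 = 7*((0*(2 - 1*2))*(-5 + 3)) - 45 = 7*((0*(2 - 2))*(-2)) - 45 = 7*((0*0)*(-2)) - 45 = 7*(0*(-2)) - 45 = 7*0 - 45 = 0 - 45 = -45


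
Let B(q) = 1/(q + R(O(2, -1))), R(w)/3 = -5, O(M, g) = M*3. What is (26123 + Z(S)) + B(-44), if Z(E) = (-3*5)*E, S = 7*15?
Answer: 1448331/59 ≈ 24548.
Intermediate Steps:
O(M, g) = 3*M
S = 105
R(w) = -15 (R(w) = 3*(-5) = -15)
Z(E) = -15*E
B(q) = 1/(-15 + q) (B(q) = 1/(q - 15) = 1/(-15 + q))
(26123 + Z(S)) + B(-44) = (26123 - 15*105) + 1/(-15 - 44) = (26123 - 1575) + 1/(-59) = 24548 - 1/59 = 1448331/59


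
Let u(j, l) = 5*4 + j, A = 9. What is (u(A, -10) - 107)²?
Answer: 6084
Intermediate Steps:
u(j, l) = 20 + j
(u(A, -10) - 107)² = ((20 + 9) - 107)² = (29 - 107)² = (-78)² = 6084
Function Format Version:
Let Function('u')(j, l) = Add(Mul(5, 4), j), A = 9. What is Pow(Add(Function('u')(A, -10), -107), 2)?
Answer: 6084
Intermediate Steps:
Function('u')(j, l) = Add(20, j)
Pow(Add(Function('u')(A, -10), -107), 2) = Pow(Add(Add(20, 9), -107), 2) = Pow(Add(29, -107), 2) = Pow(-78, 2) = 6084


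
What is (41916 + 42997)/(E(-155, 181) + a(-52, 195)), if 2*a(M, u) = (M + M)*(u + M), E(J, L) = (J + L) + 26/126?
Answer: -5349519/466817 ≈ -11.460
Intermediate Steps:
E(J, L) = 13/63 + J + L (E(J, L) = (J + L) + 26*(1/126) = (J + L) + 13/63 = 13/63 + J + L)
a(M, u) = M*(M + u) (a(M, u) = ((M + M)*(u + M))/2 = ((2*M)*(M + u))/2 = (2*M*(M + u))/2 = M*(M + u))
(41916 + 42997)/(E(-155, 181) + a(-52, 195)) = (41916 + 42997)/((13/63 - 155 + 181) - 52*(-52 + 195)) = 84913/(1651/63 - 52*143) = 84913/(1651/63 - 7436) = 84913/(-466817/63) = 84913*(-63/466817) = -5349519/466817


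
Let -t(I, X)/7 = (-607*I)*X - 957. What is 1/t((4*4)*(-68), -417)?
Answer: 1/1927761003 ≈ 5.1874e-10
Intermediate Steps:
t(I, X) = 6699 + 4249*I*X (t(I, X) = -7*((-607*I)*X - 957) = -7*(-607*I*X - 957) = -7*(-957 - 607*I*X) = 6699 + 4249*I*X)
1/t((4*4)*(-68), -417) = 1/(6699 + 4249*((4*4)*(-68))*(-417)) = 1/(6699 + 4249*(16*(-68))*(-417)) = 1/(6699 + 4249*(-1088)*(-417)) = 1/(6699 + 1927754304) = 1/1927761003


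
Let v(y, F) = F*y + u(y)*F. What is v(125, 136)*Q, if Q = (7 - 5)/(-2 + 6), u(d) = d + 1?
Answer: 17068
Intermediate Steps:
u(d) = 1 + d
v(y, F) = F*y + F*(1 + y) (v(y, F) = F*y + (1 + y)*F = F*y + F*(1 + y))
Q = 1/2 (Q = 2/4 = 2*(1/4) = 1/2 ≈ 0.50000)
v(125, 136)*Q = (136*(1 + 2*125))*(1/2) = (136*(1 + 250))*(1/2) = (136*251)*(1/2) = 34136*(1/2) = 17068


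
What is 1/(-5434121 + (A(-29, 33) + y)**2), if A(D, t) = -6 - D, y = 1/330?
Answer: -108900/591718153619 ≈ -1.8404e-7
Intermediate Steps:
y = 1/330 ≈ 0.0030303
1/(-5434121 + (A(-29, 33) + y)**2) = 1/(-5434121 + ((-6 - 1*(-29)) + 1/330)**2) = 1/(-5434121 + ((-6 + 29) + 1/330)**2) = 1/(-5434121 + (23 + 1/330)**2) = 1/(-5434121 + (7591/330)**2) = 1/(-5434121 + 57623281/108900) = 1/(-591718153619/108900) = -108900/591718153619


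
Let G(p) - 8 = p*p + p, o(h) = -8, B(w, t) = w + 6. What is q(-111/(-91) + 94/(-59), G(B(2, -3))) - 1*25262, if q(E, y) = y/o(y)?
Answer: -25272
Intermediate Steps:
B(w, t) = 6 + w
G(p) = 8 + p + p² (G(p) = 8 + (p*p + p) = 8 + (p² + p) = 8 + (p + p²) = 8 + p + p²)
q(E, y) = -y/8 (q(E, y) = y/(-8) = y*(-⅛) = -y/8)
q(-111/(-91) + 94/(-59), G(B(2, -3))) - 1*25262 = -(8 + (6 + 2) + (6 + 2)²)/8 - 1*25262 = -(8 + 8 + 8²)/8 - 25262 = -(8 + 8 + 64)/8 - 25262 = -⅛*80 - 25262 = -10 - 25262 = -25272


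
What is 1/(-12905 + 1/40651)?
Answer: -40651/524601154 ≈ -7.7489e-5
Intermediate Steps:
1/(-12905 + 1/40651) = 1/(-524601154/40651) = -40651/524601154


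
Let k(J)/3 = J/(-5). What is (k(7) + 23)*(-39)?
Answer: -3666/5 ≈ -733.20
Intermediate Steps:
k(J) = -3*J/5 (k(J) = 3*(J/(-5)) = 3*(J*(-⅕)) = 3*(-J/5) = -3*J/5)
(k(7) + 23)*(-39) = (-⅗*7 + 23)*(-39) = (-21/5 + 23)*(-39) = (94/5)*(-39) = -3666/5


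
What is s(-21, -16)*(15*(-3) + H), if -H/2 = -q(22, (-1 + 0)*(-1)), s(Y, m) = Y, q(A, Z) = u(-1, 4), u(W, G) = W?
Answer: 987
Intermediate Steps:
q(A, Z) = -1
H = -2 (H = -(-2)*(-1) = -2*1 = -2)
s(-21, -16)*(15*(-3) + H) = -21*(15*(-3) - 2) = -21*(-45 - 2) = -21*(-47) = 987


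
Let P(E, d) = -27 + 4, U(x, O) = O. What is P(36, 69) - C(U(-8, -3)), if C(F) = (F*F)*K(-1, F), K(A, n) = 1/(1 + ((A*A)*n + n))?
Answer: -106/5 ≈ -21.200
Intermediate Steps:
P(E, d) = -23
K(A, n) = 1/(1 + n + n*A**2) (K(A, n) = 1/(1 + (A**2*n + n)) = 1/(1 + (n*A**2 + n)) = 1/(1 + (n + n*A**2)) = 1/(1 + n + n*A**2))
C(F) = F**2/(1 + 2*F) (C(F) = (F*F)/(1 + F + F*(-1)**2) = F**2/(1 + F + F*1) = F**2/(1 + F + F) = F**2/(1 + 2*F))
P(36, 69) - C(U(-8, -3)) = -23 - (-3)**2/(1 + 2*(-3)) = -23 - 9/(1 - 6) = -23 - 9/(-5) = -23 - 9*(-1)/5 = -23 - 1*(-9/5) = -23 + 9/5 = -106/5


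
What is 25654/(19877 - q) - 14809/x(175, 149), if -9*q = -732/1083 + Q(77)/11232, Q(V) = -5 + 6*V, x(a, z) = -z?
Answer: 10881409686429673/108079261911845 ≈ 100.68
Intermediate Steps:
q = 2575631/36492768 (q = -(-732/1083 + (-5 + 6*77)/11232)/9 = -(-732*1/1083 + (-5 + 462)*(1/11232))/9 = -(-244/361 + 457*(1/11232))/9 = -(-244/361 + 457/11232)/9 = -⅑*(-2575631/4054752) = 2575631/36492768 ≈ 0.070579)
25654/(19877 - q) - 14809/x(175, 149) = 25654/(19877 - 1*2575631/36492768) - 14809/((-1*149)) = 25654/(19877 - 2575631/36492768) - 14809/(-149) = 25654/(725364173905/36492768) - 14809*(-1/149) = 25654*(36492768/725364173905) + 14809/149 = 936185470272/725364173905 + 14809/149 = 10881409686429673/108079261911845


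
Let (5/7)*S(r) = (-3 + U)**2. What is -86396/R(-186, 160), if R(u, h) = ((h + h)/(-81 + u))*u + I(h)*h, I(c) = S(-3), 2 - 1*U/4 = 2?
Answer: -1922311/49816 ≈ -38.588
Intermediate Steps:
U = 0 (U = 8 - 4*2 = 8 - 8 = 0)
S(r) = 63/5 (S(r) = 7*(-3 + 0)**2/5 = (7/5)*(-3)**2 = (7/5)*9 = 63/5)
I(c) = 63/5
R(u, h) = 63*h/5 + 2*h*u/(-81 + u) (R(u, h) = ((h + h)/(-81 + u))*u + 63*h/5 = ((2*h)/(-81 + u))*u + 63*h/5 = (2*h/(-81 + u))*u + 63*h/5 = 2*h*u/(-81 + u) + 63*h/5 = 63*h/5 + 2*h*u/(-81 + u))
-86396/R(-186, 160) = -86396*(-81 - 186)/(32*(-5103 + 73*(-186))) = -86396*(-267/(32*(-5103 - 13578))) = -86396/((1/5)*160*(-1/267)*(-18681)) = -86396/199264/89 = -86396*89/199264 = -1922311/49816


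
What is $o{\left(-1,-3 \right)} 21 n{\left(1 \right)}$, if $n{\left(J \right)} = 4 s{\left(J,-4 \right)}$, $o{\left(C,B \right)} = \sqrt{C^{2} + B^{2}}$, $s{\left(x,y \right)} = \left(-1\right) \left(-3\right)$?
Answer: $252 \sqrt{10} \approx 796.89$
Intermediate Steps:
$s{\left(x,y \right)} = 3$
$o{\left(C,B \right)} = \sqrt{B^{2} + C^{2}}$
$n{\left(J \right)} = 12$ ($n{\left(J \right)} = 4 \cdot 3 = 12$)
$o{\left(-1,-3 \right)} 21 n{\left(1 \right)} = \sqrt{\left(-3\right)^{2} + \left(-1\right)^{2}} \cdot 21 \cdot 12 = \sqrt{9 + 1} \cdot 21 \cdot 12 = \sqrt{10} \cdot 21 \cdot 12 = 21 \sqrt{10} \cdot 12 = 252 \sqrt{10}$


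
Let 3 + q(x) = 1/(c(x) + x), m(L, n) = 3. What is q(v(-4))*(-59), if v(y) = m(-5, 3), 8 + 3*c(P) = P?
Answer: 531/4 ≈ 132.75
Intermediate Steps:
c(P) = -8/3 + P/3
v(y) = 3
q(x) = -3 + 1/(-8/3 + 4*x/3) (q(x) = -3 + 1/((-8/3 + x/3) + x) = -3 + 1/(-8/3 + 4*x/3))
q(v(-4))*(-59) = (3*(9 - 4*3)/(4*(-2 + 3)))*(-59) = ((¾)*(9 - 12)/1)*(-59) = ((¾)*1*(-3))*(-59) = -9/4*(-59) = 531/4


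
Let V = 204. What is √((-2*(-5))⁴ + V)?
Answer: 2*√2551 ≈ 101.01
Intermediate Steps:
√((-2*(-5))⁴ + V) = √((-2*(-5))⁴ + 204) = √(10⁴ + 204) = √(10000 + 204) = √10204 = 2*√2551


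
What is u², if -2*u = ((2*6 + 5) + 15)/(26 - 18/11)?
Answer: 1936/4489 ≈ 0.43128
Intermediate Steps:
u = -44/67 (u = -((2*6 + 5) + 15)/(2*(26 - 18/11)) = -((12 + 5) + 15)/(2*(26 - 18*1/11)) = -(17 + 15)/(2*(26 - 18/11)) = -16/268/11 = -16*11/268 = -½*88/67 = -44/67 ≈ -0.65672)
u² = (-44/67)² = 1936/4489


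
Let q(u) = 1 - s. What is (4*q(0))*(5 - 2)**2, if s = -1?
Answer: 72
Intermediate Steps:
q(u) = 2 (q(u) = 1 - 1*(-1) = 1 + 1 = 2)
(4*q(0))*(5 - 2)**2 = (4*2)*(5 - 2)**2 = 8*3**2 = 8*9 = 72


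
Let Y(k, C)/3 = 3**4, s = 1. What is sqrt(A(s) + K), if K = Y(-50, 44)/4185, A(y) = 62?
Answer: sqrt(1490945)/155 ≈ 7.8777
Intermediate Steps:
Y(k, C) = 243 (Y(k, C) = 3*3**4 = 3*81 = 243)
K = 9/155 (K = 243/4185 = 243*(1/4185) = 9/155 ≈ 0.058065)
sqrt(A(s) + K) = sqrt(62 + 9/155) = sqrt(9619/155) = sqrt(1490945)/155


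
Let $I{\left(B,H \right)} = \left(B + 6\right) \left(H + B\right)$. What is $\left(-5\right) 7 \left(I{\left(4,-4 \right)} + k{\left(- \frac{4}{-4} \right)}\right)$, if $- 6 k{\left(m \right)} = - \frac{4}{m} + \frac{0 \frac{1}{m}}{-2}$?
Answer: $- \frac{70}{3} \approx -23.333$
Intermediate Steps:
$k{\left(m \right)} = \frac{2}{3 m}$ ($k{\left(m \right)} = - \frac{- \frac{4}{m} + \frac{0 \frac{1}{m}}{-2}}{6} = - \frac{- \frac{4}{m} + 0 \left(- \frac{1}{2}\right)}{6} = - \frac{- \frac{4}{m} + 0}{6} = - \frac{\left(-4\right) \frac{1}{m}}{6} = \frac{2}{3 m}$)
$I{\left(B,H \right)} = \left(6 + B\right) \left(B + H\right)$
$\left(-5\right) 7 \left(I{\left(4,-4 \right)} + k{\left(- \frac{4}{-4} \right)}\right) = \left(-5\right) 7 \left(\left(4^{2} + 6 \cdot 4 + 6 \left(-4\right) + 4 \left(-4\right)\right) + \frac{2}{3 \left(- \frac{4}{-4}\right)}\right) = - 35 \left(\left(16 + 24 - 24 - 16\right) + \frac{2}{3 \left(\left(-4\right) \left(- \frac{1}{4}\right)\right)}\right) = - 35 \left(0 + \frac{2}{3 \cdot 1}\right) = - 35 \left(0 + \frac{2}{3} \cdot 1\right) = - 35 \left(0 + \frac{2}{3}\right) = \left(-35\right) \frac{2}{3} = - \frac{70}{3}$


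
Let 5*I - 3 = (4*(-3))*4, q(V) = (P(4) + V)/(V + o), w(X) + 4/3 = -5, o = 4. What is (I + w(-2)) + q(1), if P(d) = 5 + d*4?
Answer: -164/15 ≈ -10.933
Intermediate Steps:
P(d) = 5 + 4*d
w(X) = -19/3 (w(X) = -4/3 - 5 = -19/3)
q(V) = (21 + V)/(4 + V) (q(V) = ((5 + 4*4) + V)/(V + 4) = ((5 + 16) + V)/(4 + V) = (21 + V)/(4 + V))
I = -9 (I = 3/5 + ((4*(-3))*4)/5 = 3/5 + (-12*4)/5 = 3/5 + (1/5)*(-48) = 3/5 - 48/5 = -9)
(I + w(-2)) + q(1) = (-9 - 19/3) + (21 + 1)/(4 + 1) = -46/3 + 22/5 = -164/15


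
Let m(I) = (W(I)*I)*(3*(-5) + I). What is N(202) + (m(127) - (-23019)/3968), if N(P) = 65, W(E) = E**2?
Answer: 910334460267/3968 ≈ 2.2942e+8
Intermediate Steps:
m(I) = I**3*(-15 + I) (m(I) = (I**2*I)*(3*(-5) + I) = I**3*(-15 + I))
N(202) + (m(127) - (-23019)/3968) = 65 + (127**3*(-15 + 127) - (-23019)/3968) = 65 + (2048383*112 - (-23019)/3968) = 65 + (229418896 - 1*(-23019/3968)) = 65 + (229418896 + 23019/3968) = 65 + 910334202347/3968 = 910334460267/3968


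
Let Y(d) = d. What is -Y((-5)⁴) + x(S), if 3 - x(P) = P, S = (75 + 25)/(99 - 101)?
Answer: -572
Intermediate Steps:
S = -50 (S = 100/(-2) = 100*(-½) = -50)
x(P) = 3 - P
-Y((-5)⁴) + x(S) = -1*(-5)⁴ + (3 - 1*(-50)) = -1*625 + (3 + 50) = -625 + 53 = -572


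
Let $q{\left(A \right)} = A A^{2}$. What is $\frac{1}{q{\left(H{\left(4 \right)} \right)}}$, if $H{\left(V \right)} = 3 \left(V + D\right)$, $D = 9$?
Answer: $\frac{1}{59319} \approx 1.6858 \cdot 10^{-5}$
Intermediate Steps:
$H{\left(V \right)} = 27 + 3 V$ ($H{\left(V \right)} = 3 \left(V + 9\right) = 3 \left(9 + V\right) = 27 + 3 V$)
$q{\left(A \right)} = A^{3}$
$\frac{1}{q{\left(H{\left(4 \right)} \right)}} = \frac{1}{\left(27 + 3 \cdot 4\right)^{3}} = \frac{1}{\left(27 + 12\right)^{3}} = \frac{1}{39^{3}} = \frac{1}{59319}$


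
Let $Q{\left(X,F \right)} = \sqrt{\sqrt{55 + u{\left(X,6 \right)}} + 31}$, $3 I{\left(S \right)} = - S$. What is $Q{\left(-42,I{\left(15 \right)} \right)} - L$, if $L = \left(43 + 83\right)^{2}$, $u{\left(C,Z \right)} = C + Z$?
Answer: $-15876 + \sqrt{31 + \sqrt{19}} \approx -15870.0$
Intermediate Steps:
$L = 15876$ ($L = 126^{2} = 15876$)
$I{\left(S \right)} = - \frac{S}{3}$ ($I{\left(S \right)} = \frac{\left(-1\right) S}{3} = - \frac{S}{3}$)
$Q{\left(X,F \right)} = \sqrt{31 + \sqrt{61 + X}}$ ($Q{\left(X,F \right)} = \sqrt{\sqrt{55 + \left(X + 6\right)} + 31} = \sqrt{\sqrt{55 + \left(6 + X\right)} + 31} = \sqrt{\sqrt{61 + X} + 31} = \sqrt{31 + \sqrt{61 + X}}$)
$Q{\left(-42,I{\left(15 \right)} \right)} - L = \sqrt{31 + \sqrt{61 - 42}} - 15876 = \sqrt{31 + \sqrt{19}} - 15876 = -15876 + \sqrt{31 + \sqrt{19}}$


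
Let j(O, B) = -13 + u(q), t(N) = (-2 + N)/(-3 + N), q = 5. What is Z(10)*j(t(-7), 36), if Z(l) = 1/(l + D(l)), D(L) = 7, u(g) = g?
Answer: -8/17 ≈ -0.47059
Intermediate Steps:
t(N) = (-2 + N)/(-3 + N)
j(O, B) = -8 (j(O, B) = -13 + 5 = -8)
Z(l) = 1/(7 + l) (Z(l) = 1/(l + 7) = 1/(7 + l))
Z(10)*j(t(-7), 36) = -8/(7 + 10) = -8/17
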